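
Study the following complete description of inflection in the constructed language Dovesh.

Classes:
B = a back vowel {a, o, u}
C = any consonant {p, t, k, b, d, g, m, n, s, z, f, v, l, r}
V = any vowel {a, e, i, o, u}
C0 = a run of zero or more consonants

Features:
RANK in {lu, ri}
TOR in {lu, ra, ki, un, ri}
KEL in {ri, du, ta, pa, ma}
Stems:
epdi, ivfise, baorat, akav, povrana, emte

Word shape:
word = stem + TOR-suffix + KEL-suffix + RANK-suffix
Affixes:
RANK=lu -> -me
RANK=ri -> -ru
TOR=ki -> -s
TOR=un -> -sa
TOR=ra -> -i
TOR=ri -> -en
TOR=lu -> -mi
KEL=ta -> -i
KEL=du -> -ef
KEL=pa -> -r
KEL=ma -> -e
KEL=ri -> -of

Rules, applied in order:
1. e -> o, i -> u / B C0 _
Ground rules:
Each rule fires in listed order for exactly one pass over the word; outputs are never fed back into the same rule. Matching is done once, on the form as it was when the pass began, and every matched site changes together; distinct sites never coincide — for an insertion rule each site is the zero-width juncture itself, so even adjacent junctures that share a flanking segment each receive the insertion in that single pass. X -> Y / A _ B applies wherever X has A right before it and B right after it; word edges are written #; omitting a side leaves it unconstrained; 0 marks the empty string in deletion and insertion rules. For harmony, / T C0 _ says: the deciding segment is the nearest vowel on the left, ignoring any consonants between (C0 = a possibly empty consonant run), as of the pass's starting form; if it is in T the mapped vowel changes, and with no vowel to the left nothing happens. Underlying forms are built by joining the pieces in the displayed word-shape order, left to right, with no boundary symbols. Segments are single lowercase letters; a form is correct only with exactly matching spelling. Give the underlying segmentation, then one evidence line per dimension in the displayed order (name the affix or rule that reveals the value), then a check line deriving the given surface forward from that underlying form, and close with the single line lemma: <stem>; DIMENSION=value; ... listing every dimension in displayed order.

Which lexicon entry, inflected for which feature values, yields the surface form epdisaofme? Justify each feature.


underlying: epdi-sa-ef-me
RANK=lu - signalled by the affix -me
TOR=un - signalled by the affix -sa
KEL=du - signalled by the affix -ef
check: epdisaefme -> epdisaofme
lemma: epdi; RANK=lu; TOR=un; KEL=du


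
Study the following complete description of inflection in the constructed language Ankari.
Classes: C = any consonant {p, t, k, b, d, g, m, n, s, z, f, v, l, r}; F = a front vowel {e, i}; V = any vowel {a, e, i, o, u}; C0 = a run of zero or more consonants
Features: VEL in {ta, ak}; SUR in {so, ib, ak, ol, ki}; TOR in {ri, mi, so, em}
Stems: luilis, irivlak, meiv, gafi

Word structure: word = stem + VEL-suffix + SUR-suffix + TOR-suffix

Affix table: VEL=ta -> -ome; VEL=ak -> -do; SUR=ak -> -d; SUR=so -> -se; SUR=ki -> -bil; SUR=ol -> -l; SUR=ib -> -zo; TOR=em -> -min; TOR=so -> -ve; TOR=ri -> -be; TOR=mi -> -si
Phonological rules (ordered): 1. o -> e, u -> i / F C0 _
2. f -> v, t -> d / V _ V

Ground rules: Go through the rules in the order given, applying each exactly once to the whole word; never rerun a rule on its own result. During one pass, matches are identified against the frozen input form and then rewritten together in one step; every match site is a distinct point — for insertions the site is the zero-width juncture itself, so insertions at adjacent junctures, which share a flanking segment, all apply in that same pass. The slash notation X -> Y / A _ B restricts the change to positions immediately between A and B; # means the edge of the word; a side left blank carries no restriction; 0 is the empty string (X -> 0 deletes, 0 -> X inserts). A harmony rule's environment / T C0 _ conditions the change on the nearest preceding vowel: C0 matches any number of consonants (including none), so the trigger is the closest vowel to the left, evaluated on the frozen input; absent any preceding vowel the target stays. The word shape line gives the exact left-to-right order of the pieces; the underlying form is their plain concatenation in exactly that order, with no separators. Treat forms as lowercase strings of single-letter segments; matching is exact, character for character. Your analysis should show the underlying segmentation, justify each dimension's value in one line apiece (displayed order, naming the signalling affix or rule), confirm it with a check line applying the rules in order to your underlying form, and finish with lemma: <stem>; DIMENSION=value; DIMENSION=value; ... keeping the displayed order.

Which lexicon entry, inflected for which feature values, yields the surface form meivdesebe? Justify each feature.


underlying: meiv-do-se-be
VEL=ak - signalled by the affix -do
SUR=so - signalled by the affix -se
TOR=ri - signalled by the affix -be
check: meivdosebe -> meivdesebe -> meivdesebe
lemma: meiv; VEL=ak; SUR=so; TOR=ri


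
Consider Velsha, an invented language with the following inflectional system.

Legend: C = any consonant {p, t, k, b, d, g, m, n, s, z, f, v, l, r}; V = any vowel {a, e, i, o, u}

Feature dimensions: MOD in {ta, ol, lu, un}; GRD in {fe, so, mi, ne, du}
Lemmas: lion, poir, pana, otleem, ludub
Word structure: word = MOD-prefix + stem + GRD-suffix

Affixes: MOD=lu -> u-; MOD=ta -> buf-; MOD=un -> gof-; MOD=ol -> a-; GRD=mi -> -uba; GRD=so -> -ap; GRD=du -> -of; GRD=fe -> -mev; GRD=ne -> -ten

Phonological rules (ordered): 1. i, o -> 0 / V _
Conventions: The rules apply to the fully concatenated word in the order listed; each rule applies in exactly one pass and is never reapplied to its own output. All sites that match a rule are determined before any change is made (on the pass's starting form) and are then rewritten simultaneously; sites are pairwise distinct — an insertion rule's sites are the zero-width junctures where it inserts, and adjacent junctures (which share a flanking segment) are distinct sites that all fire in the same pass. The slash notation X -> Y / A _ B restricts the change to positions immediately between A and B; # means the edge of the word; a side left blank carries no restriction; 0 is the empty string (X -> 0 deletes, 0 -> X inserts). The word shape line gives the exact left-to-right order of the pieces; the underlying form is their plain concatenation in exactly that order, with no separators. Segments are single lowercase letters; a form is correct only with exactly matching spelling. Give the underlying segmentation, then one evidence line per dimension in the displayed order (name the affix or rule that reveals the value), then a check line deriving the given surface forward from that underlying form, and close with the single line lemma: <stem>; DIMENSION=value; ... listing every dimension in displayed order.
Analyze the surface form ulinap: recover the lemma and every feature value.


underlying: u-lion-ap
MOD=lu - signalled by the affix u-
GRD=so - signalled by the affix -ap
check: ulionap -> ulinap
lemma: lion; MOD=lu; GRD=so


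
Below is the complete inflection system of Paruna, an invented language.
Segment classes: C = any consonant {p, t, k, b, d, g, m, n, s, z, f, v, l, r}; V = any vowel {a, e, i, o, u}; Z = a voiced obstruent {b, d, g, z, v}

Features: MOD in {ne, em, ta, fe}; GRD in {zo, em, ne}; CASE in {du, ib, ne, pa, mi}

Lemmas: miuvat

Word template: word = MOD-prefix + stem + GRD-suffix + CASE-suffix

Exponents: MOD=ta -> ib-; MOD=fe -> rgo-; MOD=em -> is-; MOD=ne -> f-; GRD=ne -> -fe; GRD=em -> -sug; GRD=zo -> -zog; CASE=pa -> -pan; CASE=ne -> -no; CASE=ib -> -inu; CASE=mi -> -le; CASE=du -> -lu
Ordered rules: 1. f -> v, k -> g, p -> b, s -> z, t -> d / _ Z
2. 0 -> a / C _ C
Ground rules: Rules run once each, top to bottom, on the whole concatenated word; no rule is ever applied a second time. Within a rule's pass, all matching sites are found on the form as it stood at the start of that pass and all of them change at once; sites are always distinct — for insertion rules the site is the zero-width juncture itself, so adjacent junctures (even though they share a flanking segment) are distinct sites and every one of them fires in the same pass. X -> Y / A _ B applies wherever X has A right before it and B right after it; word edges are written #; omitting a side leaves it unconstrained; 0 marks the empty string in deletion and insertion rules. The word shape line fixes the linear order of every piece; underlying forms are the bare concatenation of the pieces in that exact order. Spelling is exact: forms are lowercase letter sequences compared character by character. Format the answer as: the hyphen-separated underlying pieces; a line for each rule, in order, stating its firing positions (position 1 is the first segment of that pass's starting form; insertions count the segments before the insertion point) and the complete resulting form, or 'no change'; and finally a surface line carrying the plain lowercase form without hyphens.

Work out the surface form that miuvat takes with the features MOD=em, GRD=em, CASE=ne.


underlying: is-miuvat-sug-no
1. f -> v, k -> g, p -> b, s -> z, t -> d / _ Z: no change
2. 0 -> a / C _ C: inserts after position(s) 2, 8, 11: isamiuvatasugano
surface: isamiuvatasugano


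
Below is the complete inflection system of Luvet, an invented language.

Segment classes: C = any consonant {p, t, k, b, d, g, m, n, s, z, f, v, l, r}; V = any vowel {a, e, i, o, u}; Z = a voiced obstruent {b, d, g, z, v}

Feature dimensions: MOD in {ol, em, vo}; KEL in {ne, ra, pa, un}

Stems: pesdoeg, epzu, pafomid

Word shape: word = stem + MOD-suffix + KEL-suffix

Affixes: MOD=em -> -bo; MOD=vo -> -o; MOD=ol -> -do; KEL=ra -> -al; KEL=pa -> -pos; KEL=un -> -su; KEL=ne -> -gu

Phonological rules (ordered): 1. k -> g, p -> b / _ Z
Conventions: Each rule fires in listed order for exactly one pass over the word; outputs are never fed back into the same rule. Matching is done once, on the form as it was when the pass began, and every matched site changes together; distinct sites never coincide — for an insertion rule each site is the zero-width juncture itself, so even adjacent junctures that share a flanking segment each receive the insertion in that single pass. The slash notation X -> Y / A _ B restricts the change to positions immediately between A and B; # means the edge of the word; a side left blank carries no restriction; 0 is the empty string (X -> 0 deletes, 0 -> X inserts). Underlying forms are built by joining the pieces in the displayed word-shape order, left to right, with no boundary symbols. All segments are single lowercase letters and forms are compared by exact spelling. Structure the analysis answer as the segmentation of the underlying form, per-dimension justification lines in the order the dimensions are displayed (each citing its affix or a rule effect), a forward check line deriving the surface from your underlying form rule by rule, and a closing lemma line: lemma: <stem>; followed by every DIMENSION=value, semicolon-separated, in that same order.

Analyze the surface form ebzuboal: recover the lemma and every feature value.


underlying: epzu-bo-al
MOD=em - signalled by the affix -bo
KEL=ra - signalled by the affix -al
check: epzuboal -> ebzuboal
lemma: epzu; MOD=em; KEL=ra


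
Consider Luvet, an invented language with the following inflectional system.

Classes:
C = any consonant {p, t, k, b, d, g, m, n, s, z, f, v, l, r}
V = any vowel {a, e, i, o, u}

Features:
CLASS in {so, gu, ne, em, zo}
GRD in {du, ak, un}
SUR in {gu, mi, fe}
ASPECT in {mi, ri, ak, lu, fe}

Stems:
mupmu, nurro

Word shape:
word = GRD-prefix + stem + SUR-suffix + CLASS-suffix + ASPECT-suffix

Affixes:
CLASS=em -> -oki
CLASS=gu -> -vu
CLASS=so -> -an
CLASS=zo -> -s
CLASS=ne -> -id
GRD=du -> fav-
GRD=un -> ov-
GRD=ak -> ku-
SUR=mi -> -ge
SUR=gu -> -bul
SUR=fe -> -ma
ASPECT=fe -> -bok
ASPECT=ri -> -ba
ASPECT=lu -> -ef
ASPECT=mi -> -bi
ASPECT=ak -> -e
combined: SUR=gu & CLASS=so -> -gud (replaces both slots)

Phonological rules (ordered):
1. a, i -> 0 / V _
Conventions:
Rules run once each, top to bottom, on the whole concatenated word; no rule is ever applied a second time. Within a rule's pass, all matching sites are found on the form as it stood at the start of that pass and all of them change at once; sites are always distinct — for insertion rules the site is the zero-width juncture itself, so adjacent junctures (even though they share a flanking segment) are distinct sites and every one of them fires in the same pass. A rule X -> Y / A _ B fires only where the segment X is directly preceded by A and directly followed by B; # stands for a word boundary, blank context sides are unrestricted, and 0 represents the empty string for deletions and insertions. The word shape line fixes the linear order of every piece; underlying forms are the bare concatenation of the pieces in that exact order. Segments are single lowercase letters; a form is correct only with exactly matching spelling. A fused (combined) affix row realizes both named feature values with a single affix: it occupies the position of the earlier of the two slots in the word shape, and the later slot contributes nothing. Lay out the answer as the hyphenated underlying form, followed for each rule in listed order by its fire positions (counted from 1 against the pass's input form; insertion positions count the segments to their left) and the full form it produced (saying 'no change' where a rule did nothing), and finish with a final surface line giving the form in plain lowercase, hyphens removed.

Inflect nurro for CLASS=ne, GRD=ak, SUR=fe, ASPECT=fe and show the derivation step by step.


underlying: ku-nurro-ma-id-bok
1. a, i -> 0 / V _: fires at position(s) 10: kunurromadbok
surface: kunurromadbok


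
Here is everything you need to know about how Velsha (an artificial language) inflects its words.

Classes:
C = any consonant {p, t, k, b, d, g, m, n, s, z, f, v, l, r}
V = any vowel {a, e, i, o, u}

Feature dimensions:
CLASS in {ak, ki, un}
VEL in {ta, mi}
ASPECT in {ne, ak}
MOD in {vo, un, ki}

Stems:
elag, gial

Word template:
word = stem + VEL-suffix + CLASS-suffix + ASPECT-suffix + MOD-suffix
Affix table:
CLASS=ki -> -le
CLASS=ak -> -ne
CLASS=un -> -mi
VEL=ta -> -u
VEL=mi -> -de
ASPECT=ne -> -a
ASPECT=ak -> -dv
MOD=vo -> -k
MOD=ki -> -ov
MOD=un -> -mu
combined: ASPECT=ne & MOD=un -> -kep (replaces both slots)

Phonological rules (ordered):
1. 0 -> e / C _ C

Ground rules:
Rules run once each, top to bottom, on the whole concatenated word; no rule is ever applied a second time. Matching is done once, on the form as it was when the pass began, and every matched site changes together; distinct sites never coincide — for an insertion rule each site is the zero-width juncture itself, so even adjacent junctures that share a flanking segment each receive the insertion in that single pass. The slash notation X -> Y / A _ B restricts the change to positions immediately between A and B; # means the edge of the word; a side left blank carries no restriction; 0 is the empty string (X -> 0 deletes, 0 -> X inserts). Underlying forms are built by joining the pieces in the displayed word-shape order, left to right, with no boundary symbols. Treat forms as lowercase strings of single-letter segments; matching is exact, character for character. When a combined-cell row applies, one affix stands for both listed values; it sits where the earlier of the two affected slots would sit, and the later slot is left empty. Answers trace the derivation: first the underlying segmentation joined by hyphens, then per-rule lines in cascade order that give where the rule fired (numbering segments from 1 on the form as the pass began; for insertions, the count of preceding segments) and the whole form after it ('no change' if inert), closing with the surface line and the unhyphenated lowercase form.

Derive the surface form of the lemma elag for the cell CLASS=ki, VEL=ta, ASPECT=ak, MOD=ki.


underlying: elag-u-le-dv-ov
1. 0 -> e / C _ C: inserts after position(s) 8: elaguledevov
surface: elaguledevov


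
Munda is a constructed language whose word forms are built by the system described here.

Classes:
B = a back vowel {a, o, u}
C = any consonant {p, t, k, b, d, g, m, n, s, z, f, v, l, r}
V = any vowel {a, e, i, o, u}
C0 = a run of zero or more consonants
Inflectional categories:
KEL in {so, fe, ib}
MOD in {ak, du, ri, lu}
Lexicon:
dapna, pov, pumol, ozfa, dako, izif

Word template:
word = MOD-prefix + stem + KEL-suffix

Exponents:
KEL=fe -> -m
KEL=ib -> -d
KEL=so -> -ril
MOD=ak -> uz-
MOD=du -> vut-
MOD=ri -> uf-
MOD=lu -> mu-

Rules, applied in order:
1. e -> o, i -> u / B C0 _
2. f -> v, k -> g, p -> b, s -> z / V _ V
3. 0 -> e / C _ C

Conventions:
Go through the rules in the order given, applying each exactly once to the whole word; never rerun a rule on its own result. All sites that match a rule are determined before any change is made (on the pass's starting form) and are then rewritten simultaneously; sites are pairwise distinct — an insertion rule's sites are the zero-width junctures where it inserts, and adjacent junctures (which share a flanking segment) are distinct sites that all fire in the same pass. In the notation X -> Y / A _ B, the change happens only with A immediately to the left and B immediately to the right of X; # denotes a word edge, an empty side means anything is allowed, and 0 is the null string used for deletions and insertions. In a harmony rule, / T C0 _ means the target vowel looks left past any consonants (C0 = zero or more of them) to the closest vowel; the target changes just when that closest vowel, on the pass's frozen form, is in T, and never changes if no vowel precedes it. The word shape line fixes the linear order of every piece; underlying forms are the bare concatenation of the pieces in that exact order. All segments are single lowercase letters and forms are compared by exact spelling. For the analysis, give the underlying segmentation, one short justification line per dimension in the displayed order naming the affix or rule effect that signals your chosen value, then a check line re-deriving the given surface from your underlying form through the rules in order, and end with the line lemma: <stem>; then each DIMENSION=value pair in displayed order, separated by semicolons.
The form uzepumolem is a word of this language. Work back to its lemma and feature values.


underlying: uz-pumol-m
KEL=fe - signalled by the affix -m
MOD=ak - signalled by the affix uz-
check: uzpumolm -> uzpumolm -> uzpumolm -> uzepumolem
lemma: pumol; KEL=fe; MOD=ak


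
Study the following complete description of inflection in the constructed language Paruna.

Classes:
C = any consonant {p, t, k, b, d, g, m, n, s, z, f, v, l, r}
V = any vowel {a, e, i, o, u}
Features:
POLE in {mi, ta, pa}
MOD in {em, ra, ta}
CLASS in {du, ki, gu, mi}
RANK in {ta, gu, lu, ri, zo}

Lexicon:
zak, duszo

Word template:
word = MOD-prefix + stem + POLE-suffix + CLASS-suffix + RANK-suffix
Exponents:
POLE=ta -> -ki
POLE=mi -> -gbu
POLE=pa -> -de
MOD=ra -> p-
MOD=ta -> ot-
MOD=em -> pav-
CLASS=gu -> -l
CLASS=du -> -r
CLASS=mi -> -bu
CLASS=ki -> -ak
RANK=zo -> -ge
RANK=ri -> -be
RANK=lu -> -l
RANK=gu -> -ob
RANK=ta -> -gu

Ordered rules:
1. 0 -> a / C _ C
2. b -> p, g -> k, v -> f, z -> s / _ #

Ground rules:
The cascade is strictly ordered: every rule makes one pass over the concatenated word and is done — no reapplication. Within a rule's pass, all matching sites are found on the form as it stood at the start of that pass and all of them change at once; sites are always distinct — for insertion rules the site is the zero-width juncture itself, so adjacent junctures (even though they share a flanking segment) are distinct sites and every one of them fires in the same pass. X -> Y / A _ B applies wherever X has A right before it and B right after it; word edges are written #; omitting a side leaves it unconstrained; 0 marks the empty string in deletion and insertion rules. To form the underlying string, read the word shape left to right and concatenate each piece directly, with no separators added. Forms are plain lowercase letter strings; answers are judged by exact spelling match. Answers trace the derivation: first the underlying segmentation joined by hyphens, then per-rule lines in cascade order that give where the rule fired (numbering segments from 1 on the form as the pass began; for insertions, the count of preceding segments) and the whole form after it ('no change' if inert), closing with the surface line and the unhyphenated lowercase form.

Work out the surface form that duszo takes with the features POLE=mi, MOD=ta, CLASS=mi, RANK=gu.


underlying: ot-duszo-gbu-bu-ob
1. 0 -> a / C _ C: inserts after position(s) 2, 5, 8: otadusazogabubuob
2. b -> p, g -> k, v -> f, z -> s / _ #: fires at position(s) 17: otadusazogabubuop
surface: otadusazogabubuop


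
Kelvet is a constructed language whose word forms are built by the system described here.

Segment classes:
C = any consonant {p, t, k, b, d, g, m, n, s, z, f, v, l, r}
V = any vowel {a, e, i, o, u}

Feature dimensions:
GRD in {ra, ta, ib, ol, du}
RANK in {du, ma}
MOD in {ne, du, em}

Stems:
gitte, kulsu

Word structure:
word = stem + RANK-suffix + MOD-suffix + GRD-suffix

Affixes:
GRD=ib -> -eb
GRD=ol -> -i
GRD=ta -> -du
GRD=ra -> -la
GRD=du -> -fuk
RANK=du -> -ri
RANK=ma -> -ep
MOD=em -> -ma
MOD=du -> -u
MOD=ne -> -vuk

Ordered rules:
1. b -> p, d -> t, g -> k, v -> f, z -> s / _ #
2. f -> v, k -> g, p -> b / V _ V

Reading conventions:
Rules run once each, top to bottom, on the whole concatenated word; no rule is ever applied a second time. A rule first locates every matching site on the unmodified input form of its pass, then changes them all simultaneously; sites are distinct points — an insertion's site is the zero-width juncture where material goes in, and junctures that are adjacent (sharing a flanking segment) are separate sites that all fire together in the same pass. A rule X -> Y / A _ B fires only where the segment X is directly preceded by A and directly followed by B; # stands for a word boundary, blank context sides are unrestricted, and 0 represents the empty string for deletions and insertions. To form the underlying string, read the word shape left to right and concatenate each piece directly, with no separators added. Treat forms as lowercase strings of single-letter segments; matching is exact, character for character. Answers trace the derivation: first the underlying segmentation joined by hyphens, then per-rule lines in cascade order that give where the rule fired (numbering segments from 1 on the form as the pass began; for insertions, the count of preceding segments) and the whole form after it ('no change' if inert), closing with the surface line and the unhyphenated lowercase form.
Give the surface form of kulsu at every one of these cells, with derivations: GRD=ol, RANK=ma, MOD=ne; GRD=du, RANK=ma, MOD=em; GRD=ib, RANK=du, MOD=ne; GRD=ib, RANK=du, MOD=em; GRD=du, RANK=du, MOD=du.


cell GRD=ol, RANK=ma, MOD=ne:
underlying: kulsu-ep-vuk-i
1. b -> p, d -> t, g -> k, v -> f, z -> s / _ #: no change
2. f -> v, k -> g, p -> b / V _ V: fires at position(s) 10: kulsuepvugi
surface: kulsuepvugi

cell GRD=du, RANK=ma, MOD=em:
underlying: kulsu-ep-ma-fuk
1. b -> p, d -> t, g -> k, v -> f, z -> s / _ #: no change
2. f -> v, k -> g, p -> b / V _ V: fires at position(s) 10: kulsuepmavuk
surface: kulsuepmavuk

cell GRD=ib, RANK=du, MOD=ne:
underlying: kulsu-ri-vuk-eb
1. b -> p, d -> t, g -> k, v -> f, z -> s / _ #: fires at position(s) 12: kulsurivukep
2. f -> v, k -> g, p -> b / V _ V: fires at position(s) 10: kulsurivugep
surface: kulsurivugep

cell GRD=ib, RANK=du, MOD=em:
underlying: kulsu-ri-ma-eb
1. b -> p, d -> t, g -> k, v -> f, z -> s / _ #: fires at position(s) 11: kulsurimaep
2. f -> v, k -> g, p -> b / V _ V: no change
surface: kulsurimaep

cell GRD=du, RANK=du, MOD=du:
underlying: kulsu-ri-u-fuk
1. b -> p, d -> t, g -> k, v -> f, z -> s / _ #: no change
2. f -> v, k -> g, p -> b / V _ V: fires at position(s) 9: kulsuriuvuk
surface: kulsuriuvuk


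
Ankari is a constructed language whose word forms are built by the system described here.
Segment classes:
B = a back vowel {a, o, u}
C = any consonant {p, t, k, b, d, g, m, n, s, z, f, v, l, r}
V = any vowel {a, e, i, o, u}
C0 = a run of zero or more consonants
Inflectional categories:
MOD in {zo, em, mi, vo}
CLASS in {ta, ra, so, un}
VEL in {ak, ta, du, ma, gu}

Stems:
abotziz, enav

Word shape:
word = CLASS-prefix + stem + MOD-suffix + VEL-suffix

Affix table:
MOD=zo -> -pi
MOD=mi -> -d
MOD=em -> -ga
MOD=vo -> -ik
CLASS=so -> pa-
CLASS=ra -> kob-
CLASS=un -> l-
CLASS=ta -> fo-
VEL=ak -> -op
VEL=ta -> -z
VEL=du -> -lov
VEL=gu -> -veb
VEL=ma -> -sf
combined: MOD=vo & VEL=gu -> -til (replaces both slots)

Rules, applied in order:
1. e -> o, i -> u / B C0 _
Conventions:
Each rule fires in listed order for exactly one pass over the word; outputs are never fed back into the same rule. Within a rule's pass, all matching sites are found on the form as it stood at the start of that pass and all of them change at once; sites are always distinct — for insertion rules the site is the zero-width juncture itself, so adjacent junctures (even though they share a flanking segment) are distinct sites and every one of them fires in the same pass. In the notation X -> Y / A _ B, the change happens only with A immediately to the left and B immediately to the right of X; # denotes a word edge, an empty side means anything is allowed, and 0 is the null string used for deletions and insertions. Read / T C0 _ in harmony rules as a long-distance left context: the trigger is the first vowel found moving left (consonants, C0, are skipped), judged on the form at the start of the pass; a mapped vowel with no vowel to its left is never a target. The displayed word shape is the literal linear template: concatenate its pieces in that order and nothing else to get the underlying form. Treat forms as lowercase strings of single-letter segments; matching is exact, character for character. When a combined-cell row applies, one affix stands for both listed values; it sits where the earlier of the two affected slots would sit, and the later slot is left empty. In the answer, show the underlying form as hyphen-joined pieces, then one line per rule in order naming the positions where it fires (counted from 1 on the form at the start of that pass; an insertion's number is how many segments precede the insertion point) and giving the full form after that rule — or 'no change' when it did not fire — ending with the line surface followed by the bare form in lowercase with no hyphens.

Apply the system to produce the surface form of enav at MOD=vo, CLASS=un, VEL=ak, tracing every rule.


underlying: l-enav-ik-op
1. e -> o, i -> u / B C0 _: fires at position(s) 6: lenavukop
surface: lenavukop


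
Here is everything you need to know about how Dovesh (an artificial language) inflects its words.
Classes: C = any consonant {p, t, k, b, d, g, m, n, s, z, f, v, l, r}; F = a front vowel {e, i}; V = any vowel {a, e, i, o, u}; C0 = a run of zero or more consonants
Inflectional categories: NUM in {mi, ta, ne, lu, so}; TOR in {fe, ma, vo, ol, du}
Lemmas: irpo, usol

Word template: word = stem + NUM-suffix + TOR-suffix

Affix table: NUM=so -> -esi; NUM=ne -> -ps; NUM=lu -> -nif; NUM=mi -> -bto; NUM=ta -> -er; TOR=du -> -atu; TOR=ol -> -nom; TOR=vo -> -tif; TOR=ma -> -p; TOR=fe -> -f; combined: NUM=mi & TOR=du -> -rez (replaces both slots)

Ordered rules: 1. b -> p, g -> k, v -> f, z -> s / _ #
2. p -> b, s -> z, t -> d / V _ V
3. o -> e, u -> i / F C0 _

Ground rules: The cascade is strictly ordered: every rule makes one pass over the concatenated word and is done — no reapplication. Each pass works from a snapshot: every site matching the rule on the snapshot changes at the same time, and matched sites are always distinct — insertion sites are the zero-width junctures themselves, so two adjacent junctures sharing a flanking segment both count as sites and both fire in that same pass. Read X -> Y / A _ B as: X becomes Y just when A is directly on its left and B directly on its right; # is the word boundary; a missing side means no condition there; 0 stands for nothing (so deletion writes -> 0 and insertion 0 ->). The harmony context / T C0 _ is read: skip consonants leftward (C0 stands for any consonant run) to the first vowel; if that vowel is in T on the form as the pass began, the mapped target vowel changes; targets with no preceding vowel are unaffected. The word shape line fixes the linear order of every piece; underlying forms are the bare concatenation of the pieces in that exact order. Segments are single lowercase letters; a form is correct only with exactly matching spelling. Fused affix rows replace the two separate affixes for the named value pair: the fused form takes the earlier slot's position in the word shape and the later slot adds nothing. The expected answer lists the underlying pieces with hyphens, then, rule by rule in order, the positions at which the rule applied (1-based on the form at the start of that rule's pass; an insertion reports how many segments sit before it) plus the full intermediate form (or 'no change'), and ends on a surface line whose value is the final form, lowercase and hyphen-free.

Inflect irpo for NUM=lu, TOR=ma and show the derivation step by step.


underlying: irpo-nif-p
1. b -> p, g -> k, v -> f, z -> s / _ #: no change
2. p -> b, s -> z, t -> d / V _ V: no change
3. o -> e, u -> i / F C0 _: fires at position(s) 4: irpenifp
surface: irpenifp


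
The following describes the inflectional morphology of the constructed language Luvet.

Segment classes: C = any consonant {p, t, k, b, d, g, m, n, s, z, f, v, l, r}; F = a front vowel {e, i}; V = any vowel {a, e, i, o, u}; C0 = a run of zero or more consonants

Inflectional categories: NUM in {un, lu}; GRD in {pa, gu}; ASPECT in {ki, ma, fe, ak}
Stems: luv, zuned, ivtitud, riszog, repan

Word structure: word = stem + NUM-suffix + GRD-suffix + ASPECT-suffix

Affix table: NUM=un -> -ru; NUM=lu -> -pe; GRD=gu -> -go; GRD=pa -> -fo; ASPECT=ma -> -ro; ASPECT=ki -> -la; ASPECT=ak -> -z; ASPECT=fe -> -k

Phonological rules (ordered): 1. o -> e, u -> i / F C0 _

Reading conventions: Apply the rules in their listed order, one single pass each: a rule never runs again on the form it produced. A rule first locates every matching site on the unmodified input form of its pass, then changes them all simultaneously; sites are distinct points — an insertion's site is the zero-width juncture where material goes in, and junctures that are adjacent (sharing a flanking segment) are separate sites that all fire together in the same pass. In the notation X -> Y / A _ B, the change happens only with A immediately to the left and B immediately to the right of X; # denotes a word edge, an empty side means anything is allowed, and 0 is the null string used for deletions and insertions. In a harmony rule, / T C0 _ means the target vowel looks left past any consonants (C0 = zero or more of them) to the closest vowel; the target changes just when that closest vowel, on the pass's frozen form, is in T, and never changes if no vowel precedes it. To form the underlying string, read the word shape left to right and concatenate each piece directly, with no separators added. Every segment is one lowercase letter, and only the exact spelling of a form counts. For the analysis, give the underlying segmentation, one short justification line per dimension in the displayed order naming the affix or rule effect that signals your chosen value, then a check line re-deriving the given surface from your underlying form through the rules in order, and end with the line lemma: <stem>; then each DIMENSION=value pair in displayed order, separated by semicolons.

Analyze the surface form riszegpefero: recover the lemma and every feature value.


underlying: riszog-pe-fo-ro
NUM=lu - signalled by the affix -pe
GRD=pa - signalled by the affix -fo
ASPECT=ma - signalled by the affix -ro
check: riszogpeforo -> riszegpefero
lemma: riszog; NUM=lu; GRD=pa; ASPECT=ma


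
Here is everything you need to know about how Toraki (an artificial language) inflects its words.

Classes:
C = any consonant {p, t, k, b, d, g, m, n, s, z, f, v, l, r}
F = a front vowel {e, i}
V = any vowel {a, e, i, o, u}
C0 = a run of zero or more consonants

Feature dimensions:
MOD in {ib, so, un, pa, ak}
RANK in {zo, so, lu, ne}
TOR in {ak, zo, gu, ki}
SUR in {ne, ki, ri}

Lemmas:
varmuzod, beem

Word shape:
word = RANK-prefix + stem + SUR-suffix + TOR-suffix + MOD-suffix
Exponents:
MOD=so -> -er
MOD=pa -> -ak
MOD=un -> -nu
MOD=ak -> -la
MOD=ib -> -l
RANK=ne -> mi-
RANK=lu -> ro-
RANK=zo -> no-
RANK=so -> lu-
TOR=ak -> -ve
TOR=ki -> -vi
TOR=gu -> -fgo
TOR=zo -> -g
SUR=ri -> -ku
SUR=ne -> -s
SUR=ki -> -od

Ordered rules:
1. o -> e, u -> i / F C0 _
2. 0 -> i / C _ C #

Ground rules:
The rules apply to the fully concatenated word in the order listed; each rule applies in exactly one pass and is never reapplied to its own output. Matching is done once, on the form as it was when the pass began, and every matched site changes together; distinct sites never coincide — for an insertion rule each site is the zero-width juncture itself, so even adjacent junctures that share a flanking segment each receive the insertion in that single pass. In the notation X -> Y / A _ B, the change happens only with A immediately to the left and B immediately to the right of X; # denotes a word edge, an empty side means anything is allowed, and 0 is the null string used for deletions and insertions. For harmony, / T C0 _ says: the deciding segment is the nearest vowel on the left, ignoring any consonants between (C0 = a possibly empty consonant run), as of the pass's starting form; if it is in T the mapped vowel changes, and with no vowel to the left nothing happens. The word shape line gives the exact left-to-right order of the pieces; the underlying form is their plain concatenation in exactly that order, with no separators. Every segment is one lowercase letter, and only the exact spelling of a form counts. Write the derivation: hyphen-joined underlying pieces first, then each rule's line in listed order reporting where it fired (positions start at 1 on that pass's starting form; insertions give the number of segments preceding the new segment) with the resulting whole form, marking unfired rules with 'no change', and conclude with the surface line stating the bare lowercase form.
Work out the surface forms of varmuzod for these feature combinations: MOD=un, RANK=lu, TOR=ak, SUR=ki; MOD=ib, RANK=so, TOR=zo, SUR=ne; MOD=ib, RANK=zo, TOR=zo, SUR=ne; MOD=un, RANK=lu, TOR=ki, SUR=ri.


cell MOD=un, RANK=lu, TOR=ak, SUR=ki:
underlying: ro-varmuzod-od-ve-nu
1. o -> e, u -> i / F C0 _: fires at position(s) 16: rovarmuzododveni
2. 0 -> i / C _ C #: no change
surface: rovarmuzododveni

cell MOD=ib, RANK=so, TOR=zo, SUR=ne:
underlying: lu-varmuzod-s-g-l
1. o -> e, u -> i / F C0 _: no change
2. 0 -> i / C _ C #: inserts after position(s) 12: luvarmuzodsgil
surface: luvarmuzodsgil

cell MOD=ib, RANK=zo, TOR=zo, SUR=ne:
underlying: no-varmuzod-s-g-l
1. o -> e, u -> i / F C0 _: no change
2. 0 -> i / C _ C #: inserts after position(s) 12: novarmuzodsgil
surface: novarmuzodsgil

cell MOD=un, RANK=lu, TOR=ki, SUR=ri:
underlying: ro-varmuzod-ku-vi-nu
1. o -> e, u -> i / F C0 _: fires at position(s) 16: rovarmuzodkuvini
2. 0 -> i / C _ C #: no change
surface: rovarmuzodkuvini


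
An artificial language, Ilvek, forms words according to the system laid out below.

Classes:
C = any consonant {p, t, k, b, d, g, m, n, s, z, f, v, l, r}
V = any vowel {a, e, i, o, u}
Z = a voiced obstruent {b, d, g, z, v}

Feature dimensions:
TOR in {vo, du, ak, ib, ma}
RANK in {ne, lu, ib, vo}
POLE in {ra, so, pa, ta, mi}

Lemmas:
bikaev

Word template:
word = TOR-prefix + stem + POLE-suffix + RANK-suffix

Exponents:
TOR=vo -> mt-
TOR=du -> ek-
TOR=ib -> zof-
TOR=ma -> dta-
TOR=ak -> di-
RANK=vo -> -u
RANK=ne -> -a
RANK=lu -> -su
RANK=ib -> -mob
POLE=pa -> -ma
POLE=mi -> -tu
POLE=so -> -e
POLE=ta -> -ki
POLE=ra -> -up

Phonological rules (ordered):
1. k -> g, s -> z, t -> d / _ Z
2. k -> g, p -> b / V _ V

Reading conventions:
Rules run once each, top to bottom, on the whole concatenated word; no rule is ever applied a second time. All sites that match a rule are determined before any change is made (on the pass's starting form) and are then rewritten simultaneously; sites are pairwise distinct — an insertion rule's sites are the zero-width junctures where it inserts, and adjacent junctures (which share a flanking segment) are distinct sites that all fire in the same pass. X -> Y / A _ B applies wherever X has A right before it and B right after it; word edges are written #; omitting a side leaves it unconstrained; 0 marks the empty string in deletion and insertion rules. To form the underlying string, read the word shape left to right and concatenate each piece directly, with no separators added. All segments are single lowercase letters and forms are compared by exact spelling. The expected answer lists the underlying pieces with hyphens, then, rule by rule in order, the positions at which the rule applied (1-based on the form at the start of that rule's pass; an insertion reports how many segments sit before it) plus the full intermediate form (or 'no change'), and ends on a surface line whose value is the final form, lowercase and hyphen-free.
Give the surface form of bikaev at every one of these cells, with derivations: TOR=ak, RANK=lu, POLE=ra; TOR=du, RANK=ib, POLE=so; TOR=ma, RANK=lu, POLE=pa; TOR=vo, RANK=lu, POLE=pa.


cell TOR=ak, RANK=lu, POLE=ra:
underlying: di-bikaev-up-su
1. k -> g, s -> z, t -> d / _ Z: no change
2. k -> g, p -> b / V _ V: fires at position(s) 5: dibigaevupsu
surface: dibigaevupsu

cell TOR=du, RANK=ib, POLE=so:
underlying: ek-bikaev-e-mob
1. k -> g, s -> z, t -> d / _ Z: fires at position(s) 2: egbikaevemob
2. k -> g, p -> b / V _ V: fires at position(s) 5: egbigaevemob
surface: egbigaevemob

cell TOR=ma, RANK=lu, POLE=pa:
underlying: dta-bikaev-ma-su
1. k -> g, s -> z, t -> d / _ Z: no change
2. k -> g, p -> b / V _ V: fires at position(s) 6: dtabigaevmasu
surface: dtabigaevmasu

cell TOR=vo, RANK=lu, POLE=pa:
underlying: mt-bikaev-ma-su
1. k -> g, s -> z, t -> d / _ Z: fires at position(s) 2: mdbikaevmasu
2. k -> g, p -> b / V _ V: fires at position(s) 5: mdbigaevmasu
surface: mdbigaevmasu


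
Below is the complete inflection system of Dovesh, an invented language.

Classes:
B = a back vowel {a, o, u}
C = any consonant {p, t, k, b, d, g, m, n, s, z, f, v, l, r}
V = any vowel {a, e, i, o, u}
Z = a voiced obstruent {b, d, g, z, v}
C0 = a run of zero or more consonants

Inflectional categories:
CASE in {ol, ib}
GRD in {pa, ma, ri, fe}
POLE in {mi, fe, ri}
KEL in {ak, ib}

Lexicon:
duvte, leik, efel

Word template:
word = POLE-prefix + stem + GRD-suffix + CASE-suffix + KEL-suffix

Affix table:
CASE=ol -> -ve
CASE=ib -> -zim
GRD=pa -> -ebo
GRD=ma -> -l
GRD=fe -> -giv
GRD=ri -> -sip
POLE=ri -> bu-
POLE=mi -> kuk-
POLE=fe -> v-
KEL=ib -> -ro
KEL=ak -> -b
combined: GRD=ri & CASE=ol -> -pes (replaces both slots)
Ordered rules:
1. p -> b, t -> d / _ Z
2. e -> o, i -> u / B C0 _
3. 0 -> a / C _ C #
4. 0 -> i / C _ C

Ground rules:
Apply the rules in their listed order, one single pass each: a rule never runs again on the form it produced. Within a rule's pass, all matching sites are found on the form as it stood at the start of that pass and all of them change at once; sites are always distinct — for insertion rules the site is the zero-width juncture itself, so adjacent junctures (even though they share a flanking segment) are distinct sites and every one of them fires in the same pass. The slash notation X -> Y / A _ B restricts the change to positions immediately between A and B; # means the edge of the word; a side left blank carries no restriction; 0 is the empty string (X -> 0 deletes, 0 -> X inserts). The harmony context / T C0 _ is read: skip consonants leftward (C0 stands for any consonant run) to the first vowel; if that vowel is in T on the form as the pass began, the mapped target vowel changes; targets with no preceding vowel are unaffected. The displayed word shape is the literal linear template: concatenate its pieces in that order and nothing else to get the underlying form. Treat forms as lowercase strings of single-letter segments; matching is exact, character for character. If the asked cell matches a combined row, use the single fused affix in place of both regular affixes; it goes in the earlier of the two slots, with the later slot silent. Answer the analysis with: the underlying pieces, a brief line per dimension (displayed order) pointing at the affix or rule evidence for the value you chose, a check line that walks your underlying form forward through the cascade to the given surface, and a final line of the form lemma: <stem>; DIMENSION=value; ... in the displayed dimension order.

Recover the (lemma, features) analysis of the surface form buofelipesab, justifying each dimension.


underlying: bu-efel-pes-b
CASE=ol - signalled by the combined affix row
GRD=ri - signalled by the combined affix row
POLE=ri - signalled by the affix bu-
KEL=ak - signalled by the affix -b
check: buefelpesb -> buefelpesb -> buofelpesb -> buofelpesab -> buofelipesab
lemma: efel; CASE=ol; GRD=ri; POLE=ri; KEL=ak
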